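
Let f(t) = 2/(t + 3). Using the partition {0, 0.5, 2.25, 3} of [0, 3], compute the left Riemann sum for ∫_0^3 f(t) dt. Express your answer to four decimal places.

Subinterval widths: 0.5, 1.75, 0.75.
Left endpoints: 0, 0.5, 2.25.
f(0) = 2/3, f(0.5) = 4/7, f(2.25) = 8/21.
Sum = Σ Δt_i · f(t_i).
Sum ≈ 1.6190.

1.6190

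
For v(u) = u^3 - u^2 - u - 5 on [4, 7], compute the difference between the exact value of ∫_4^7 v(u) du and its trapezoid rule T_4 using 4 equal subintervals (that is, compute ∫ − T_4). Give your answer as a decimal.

Exact integral: ∫_4^7 v(u) du = 411.75.
T_4 = 416.109375.
Error = 411.75 − 416.109375 = -4.359375.

-4.359375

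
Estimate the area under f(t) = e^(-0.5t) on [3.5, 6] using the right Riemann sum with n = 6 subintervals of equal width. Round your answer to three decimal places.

0.223

Δt = (6 − 3.5)/6 = 5/12.
Right endpoints: 47/12, 13/3, 4.75, 31/6, 67/12, 6.
f(47/12) ≈ 0.141, f(13/3) ≈ 0.115, f(4.75) ≈ 0.093, f(31/6) ≈ 0.076, f(67/12) ≈ 0.061, f(6) ≈ 0.050.
Sum = Δt · [f(47/12) + f(13/3) + f(4.75) + ...].
Sum ≈ 0.223.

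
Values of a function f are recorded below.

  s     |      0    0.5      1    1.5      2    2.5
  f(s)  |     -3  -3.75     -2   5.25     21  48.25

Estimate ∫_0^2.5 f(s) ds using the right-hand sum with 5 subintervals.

34.375

Δs = 0.5.
Sum = 0.5·[(-3.75) + (-2) + 5.25 + 21 + 48.25] = 34.375.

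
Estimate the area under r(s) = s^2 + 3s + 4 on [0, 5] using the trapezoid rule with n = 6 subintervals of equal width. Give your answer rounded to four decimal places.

Δs = (5 − 0)/6 = 5/6.
r(0) = 4, r(5/6) = 259/36, r(5/3) = 106/9, r(2.5) = 17.75, r(10/3) = 226/9, r(25/6) = 1219/36, r(5) = 44.
T_6 = (Δs/2)·[r(s_0) + 2r(s_1) + ... + 2r(s_{5}) + r(s_6)].
Sum ≈ 99.7454.

99.7454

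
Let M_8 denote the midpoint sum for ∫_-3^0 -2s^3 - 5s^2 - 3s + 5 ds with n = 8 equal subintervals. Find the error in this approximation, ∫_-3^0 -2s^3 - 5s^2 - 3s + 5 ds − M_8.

0.140625

Exact integral: ∫_-3^0 f(s) ds = 24.
M_8 = 23.859375.
Error = 24 − 23.859375 = 0.140625.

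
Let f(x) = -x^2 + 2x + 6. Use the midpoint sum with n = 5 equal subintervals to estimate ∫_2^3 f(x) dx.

4.67

Δx = (3 − 2)/5 = 0.2.
Midpoints: 2.1, 2.3, 2.5, 2.7, 2.9.
f(2.1) = 5.79, f(2.3) = 5.31, f(2.5) = 4.75, f(2.7) = 4.11, f(2.9) = 3.39.
Sum = Δx · [f(2.1) + f(2.3) + f(2.5) + f(2.7) + f(2.9)].
Sum = 4.67.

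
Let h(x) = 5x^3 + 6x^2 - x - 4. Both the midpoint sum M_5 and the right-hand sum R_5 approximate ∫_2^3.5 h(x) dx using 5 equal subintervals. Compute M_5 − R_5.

M_5 = 226.6715625.
R_5 = 261.6225.
M_5 − R_5 = -34.9509375.

-34.9509375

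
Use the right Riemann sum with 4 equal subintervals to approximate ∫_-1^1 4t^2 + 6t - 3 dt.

0

Δt = (1 − (-1))/4 = 0.5.
Right endpoints: -0.5, 0, 0.5, 1.
f(-0.5) = -5, f(0) = -3, f(0.5) = 1, f(1) = 7.
Sum = Δt · [f(-0.5) + f(0) + f(0.5) + f(1)].
Sum = 0.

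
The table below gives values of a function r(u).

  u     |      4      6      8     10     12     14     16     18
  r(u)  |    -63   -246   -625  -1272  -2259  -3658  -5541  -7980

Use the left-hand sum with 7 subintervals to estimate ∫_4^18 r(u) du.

Δu = 2.
Sum = 2·[(-63) + (-246) + (-625) + (-1272) + (-2259) + (-3658) + (-5541)] = -27328.

-27328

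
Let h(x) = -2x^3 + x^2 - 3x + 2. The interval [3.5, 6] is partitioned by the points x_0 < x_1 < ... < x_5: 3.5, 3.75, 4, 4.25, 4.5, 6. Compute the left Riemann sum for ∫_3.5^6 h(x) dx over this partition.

Subinterval widths: 0.25, 0.25, 0.25, 0.25, 1.5.
Left endpoints: 3.5, 3.75, 4, 4.25, 4.5.
h(3.5) = -82, h(3.75) = -100.65625, h(4) = -122, h(4.25) = -146.21875, h(4.5) = -173.5.
Sum = Σ Δx_i · h(x_i).
Sum = -372.96875.

-372.96875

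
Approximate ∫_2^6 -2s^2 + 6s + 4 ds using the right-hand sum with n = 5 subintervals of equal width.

Δs = (6 − 2)/5 = 0.8.
Right endpoints: 2.8, 3.6, 4.4, 5.2, 6.
f(2.8) = 5.12, f(3.6) = -0.32, f(4.4) = -8.32, f(5.2) = -18.88, f(6) = -32.
Sum = Δs · [f(2.8) + f(3.6) + f(4.4) + f(5.2) + f(6)].
Sum = -43.52.

-43.52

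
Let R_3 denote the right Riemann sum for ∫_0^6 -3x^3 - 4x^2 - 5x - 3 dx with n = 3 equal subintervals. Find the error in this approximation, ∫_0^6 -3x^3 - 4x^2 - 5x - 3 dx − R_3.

946

Exact integral: ∫_0^6 f(x) dx = -1368.
R_3 = -2314.
Error = -1368 − (-2314) = 946.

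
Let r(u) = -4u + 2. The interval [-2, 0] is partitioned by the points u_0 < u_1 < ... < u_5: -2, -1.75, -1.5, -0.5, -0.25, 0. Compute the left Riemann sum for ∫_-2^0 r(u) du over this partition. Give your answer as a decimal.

14.5

Subinterval widths: 0.25, 0.25, 1, 0.25, 0.25.
Left endpoints: -2, -1.75, -1.5, -0.5, -0.25.
r(-2) = 10, r(-1.75) = 9, r(-1.5) = 8, r(-0.5) = 4, r(-0.25) = 3.
Sum = Σ Δu_i · r(u_i).
Sum = 14.5.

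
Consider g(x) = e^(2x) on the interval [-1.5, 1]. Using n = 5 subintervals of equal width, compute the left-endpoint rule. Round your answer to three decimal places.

2.136

Δx = (1 − (-1.5))/5 = 0.5.
Left endpoints: -1.5, -1, -0.5, 0, 0.5.
g(-1.5) ≈ 0.050, g(-1) ≈ 0.135, g(-0.5) ≈ 0.368, g(0) ≈ 1.000, g(0.5) ≈ 2.718.
Sum = Δx · [g(-1.5) + g(-1) + g(-0.5) + g(0) + g(0.5)].
Sum ≈ 2.136.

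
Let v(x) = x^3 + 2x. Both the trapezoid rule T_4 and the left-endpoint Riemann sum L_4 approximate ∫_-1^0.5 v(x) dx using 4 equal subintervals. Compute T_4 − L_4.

T_4 ≈ -1.010742.
L_4 ≈ -1.784180.
T_4 − L_4 = 0.7734375.

0.7734375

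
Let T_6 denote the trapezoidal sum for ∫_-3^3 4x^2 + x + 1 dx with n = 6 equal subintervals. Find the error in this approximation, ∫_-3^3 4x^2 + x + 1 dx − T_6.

Exact integral: ∫_-3^3 f(x) dx = 78.
T_6 = 82.
Error = 78 − 82 = -4.

-4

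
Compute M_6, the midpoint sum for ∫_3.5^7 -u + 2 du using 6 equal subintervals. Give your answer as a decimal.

Δu = (7 − 3.5)/6 = 7/12.
Midpoints: 91/24, 4.375, 119/24, 133/24, 6.125, 161/24.
f(91/24) = -43/24, f(4.375) = -2.375, f(119/24) = -71/24, f(133/24) = -85/24, f(6.125) = -4.125, f(161/24) = -113/24.
Sum = Δu · [f(91/24) + f(4.375) + f(119/24) + ...].
Sum = -11.375.

-11.375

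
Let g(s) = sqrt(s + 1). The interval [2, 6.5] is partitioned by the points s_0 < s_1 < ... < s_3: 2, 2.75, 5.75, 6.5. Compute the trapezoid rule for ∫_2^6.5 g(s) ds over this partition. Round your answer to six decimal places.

10.178814

Subinterval widths: 0.75, 3, 0.75.
g(2) ≈ 1.732051, g(2.75) ≈ 1.936492, g(5.75) ≈ 2.598076, g(6.5) ≈ 2.738613.
On each subinterval the trapezoid contributes (Δs_i/2)·[g(s_{i-1}) + g(s_i)].
Sum ≈ 10.178814.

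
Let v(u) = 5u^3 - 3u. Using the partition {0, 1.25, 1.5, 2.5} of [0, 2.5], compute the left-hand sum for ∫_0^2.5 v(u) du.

13.87890625

Subinterval widths: 1.25, 0.25, 1.
Left endpoints: 0, 1.25, 1.5.
v(0) = 0, v(1.25) = 6.015625, v(1.5) = 12.375.
Sum = Σ Δu_i · v(u_i).
Sum = 13.87890625.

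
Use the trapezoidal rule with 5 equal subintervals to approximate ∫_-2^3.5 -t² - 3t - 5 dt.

Δt = (3.5 − (-2))/5 = 1.1.
f(-2) = -3, f(-0.9) = -3.11, f(0.2) = -5.64, f(1.3) = -10.59, f(2.4) = -17.96, f(3.5) = -27.75.
T_5 = (Δt/2)·[f(t_0) + 2f(t_1) + ... + 2f(t_{4}) + f(t_5)].
Sum = -57.9425.

-57.9425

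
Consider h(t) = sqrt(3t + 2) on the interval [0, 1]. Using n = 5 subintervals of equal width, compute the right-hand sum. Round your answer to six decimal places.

Δt = (1 − 0)/5 = 0.2.
Right endpoints: 0.2, 0.4, 0.6, 0.8, 1.
h(0.2) ≈ 1.612452, h(0.4) ≈ 1.788854, h(0.6) ≈ 1.949359, h(0.8) ≈ 2.097618, h(1) ≈ 2.236068.
Sum = Δt · [h(0.2) + h(0.4) + h(0.6) + h(0.8) + h(1)].
Sum ≈ 1.936870.

1.936870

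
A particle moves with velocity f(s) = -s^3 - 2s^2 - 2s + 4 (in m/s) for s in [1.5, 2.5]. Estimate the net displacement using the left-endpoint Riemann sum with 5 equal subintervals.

Δs = (2.5 − 1.5)/5 = 0.2.
Left endpoints: 1.5, 1.7, 1.9, 2.1, 2.3.
f(1.5) = -6.875, f(1.7) = -10.093, f(1.9) = -13.879, f(2.1) = -18.281, f(2.3) = -23.347.
Sum = Δs · [f(1.5) + f(1.7) + f(1.9) + f(2.1) + f(2.3)].
Sum = -14.495.

-14.495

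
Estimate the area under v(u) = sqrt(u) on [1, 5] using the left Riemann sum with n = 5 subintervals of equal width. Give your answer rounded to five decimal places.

Δu = (5 − 1)/5 = 0.8.
Left endpoints: 1, 1.8, 2.6, 3.4, 4.2.
v(1) ≈ 1.00000, v(1.8) ≈ 1.34164, v(2.6) ≈ 1.61245, v(3.4) ≈ 1.84391, v(4.2) ≈ 2.04939.
Sum = Δu · [v(1) + v(1.8) + v(2.6) + v(3.4) + v(4.2)].
Sum ≈ 6.27791.

6.27791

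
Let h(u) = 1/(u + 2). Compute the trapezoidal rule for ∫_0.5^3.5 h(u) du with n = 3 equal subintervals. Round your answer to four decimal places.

0.7988

Δu = (3.5 − 0.5)/3 = 1.
h(0.5) = 0.4, h(1.5) = 2/7, h(2.5) = 2/9, h(3.5) = 2/11.
T_3 = (Δu/2)·[h(u_0) + 2h(u_1) + 2h(u_2) + h(u_3)].
Sum ≈ 0.7988.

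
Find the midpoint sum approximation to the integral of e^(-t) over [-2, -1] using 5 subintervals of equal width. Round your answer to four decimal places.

4.6630

Δt = (-1 − (-2))/5 = 0.2.
Midpoints: -1.9, -1.7, -1.5, -1.3, -1.1.
f(-1.9) ≈ 6.6859, f(-1.7) ≈ 5.4739, f(-1.5) ≈ 4.4817, f(-1.3) ≈ 3.6693, f(-1.1) ≈ 3.0042.
Sum = Δt · [f(-1.9) + f(-1.7) + f(-1.5) + f(-1.3) + f(-1.1)].
Sum ≈ 4.6630.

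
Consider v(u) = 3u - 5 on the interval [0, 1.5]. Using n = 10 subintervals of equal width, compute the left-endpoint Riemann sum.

-4.4625

Δu = (1.5 − 0)/10 = 0.15.
Left endpoints: 0, 0.15, 0.3, 0.45, 0.6, 0.75, 0.9, 1.05, 1.2, 1.35.
v(0) = -5, v(0.15) = -4.55, v(0.3) = -4.1, v(0.45) = -3.65, v(0.6) = -3.2, v(0.75) = -2.75, v(0.9) = -2.3, v(1.05) = -1.85, v(1.2) = -1.4, v(1.35) = -0.95.
Sum = Δu · [v(0) + v(0.15) + v(0.3) + ...].
Sum = -4.4625.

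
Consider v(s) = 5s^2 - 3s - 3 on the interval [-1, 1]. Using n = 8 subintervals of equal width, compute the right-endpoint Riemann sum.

Δs = (1 − (-1))/8 = 0.25.
Right endpoints: -0.75, -0.5, -0.25, 0, 0.25, 0.5, 0.75, 1.
v(-0.75) = 2.0625, v(-0.5) = -0.25, v(-0.25) = -1.9375, v(0) = -3, v(0.25) = -3.4375, v(0.5) = -3.25, v(0.75) = -2.4375, v(1) = -1.
Sum = Δs · [v(-0.75) + v(-0.5) + v(-0.25) + ...].
Sum = -3.3125.

-3.3125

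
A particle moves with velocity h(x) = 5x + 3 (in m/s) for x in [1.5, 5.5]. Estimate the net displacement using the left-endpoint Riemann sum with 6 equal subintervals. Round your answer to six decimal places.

Δx = (5.5 − 1.5)/6 = 2/3.
Left endpoints: 1.5, 13/6, 17/6, 3.5, 25/6, 29/6.
h(1.5) = 10.5, h(13/6) = 83/6, h(17/6) = 103/6, h(3.5) = 20.5, h(25/6) = 143/6, h(29/6) = 163/6.
Sum = Δx · [h(1.5) + h(13/6) + h(17/6) + ...].
Sum ≈ 75.333333.

75.333333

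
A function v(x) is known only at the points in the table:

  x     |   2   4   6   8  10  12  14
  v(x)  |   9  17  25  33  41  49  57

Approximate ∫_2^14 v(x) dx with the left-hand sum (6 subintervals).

348

Δx = 2.
Sum = 2·[9 + 17 + 25 + 33 + 41 + 49] = 348.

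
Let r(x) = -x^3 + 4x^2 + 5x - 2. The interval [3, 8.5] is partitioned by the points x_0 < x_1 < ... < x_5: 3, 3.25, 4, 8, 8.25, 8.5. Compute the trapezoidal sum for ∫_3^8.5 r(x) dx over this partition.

Subinterval widths: 0.25, 0.75, 4, 0.25, 0.25.
r(3) = 22, r(3.25) = 22.171875, r(4) = 18, r(8) = -218, r(8.25) = -250.015625, r(8.5) = -284.625.
On each subinterval the trapezoid contributes (Δx_i/2)·[r(x_{i-1}) + r(x_i)].
Sum = -504.74609375.

-504.74609375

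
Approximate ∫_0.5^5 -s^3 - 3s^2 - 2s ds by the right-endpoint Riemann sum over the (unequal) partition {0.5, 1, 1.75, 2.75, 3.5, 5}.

-445.48828125

Subinterval widths: 0.5, 0.75, 1, 0.75, 1.5.
Right endpoints: 1, 1.75, 2.75, 3.5, 5.
f(1) = -6, f(1.75) = -18.046875, f(2.75) = -48.984375, f(3.5) = -86.625, f(5) = -210.
Sum = Σ Δs_i · f(s_i).
Sum = -445.48828125.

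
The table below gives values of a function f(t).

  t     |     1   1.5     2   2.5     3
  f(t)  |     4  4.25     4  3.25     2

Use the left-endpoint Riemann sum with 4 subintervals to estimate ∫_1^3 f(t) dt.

7.75

Δt = 0.5.
Sum = 0.5·[4 + 4.25 + 4 + 3.25] = 7.75.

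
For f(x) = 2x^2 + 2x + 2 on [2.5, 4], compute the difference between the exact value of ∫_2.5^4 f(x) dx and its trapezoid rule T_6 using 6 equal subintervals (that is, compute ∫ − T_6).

Exact integral: ∫_2.5^4 f(x) dx = 45.
T_6 = 45.03125.
Error = 45 − 45.03125 = -0.03125.

-0.03125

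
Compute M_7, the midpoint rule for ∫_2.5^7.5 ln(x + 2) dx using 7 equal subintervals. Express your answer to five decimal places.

9.62140

Δx = (7.5 − 2.5)/7 = 5/7.
Midpoints: 20/7, 25/7, 30/7, 5, 40/7, 45/7, 50/7.
f(20/7) ≈ 1.58045, f(25/7) ≈ 1.71765, f(30/7) ≈ 1.83828, f(5) ≈ 1.94591, f(40/7) ≈ 2.04307, f(45/7) ≈ 2.13163, f(50/7) ≈ 2.21297.
Sum = Δx · [f(20/7) + f(25/7) + f(30/7) + ...].
Sum ≈ 9.62140.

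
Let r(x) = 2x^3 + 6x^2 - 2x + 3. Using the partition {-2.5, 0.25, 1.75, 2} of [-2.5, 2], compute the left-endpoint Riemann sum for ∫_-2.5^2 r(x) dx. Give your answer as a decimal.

50.6953125

Subinterval widths: 2.75, 1.5, 0.25.
Left endpoints: -2.5, 0.25, 1.75.
r(-2.5) = 14.25, r(0.25) = 2.90625, r(1.75) = 28.59375.
Sum = Σ Δx_i · r(x_i).
Sum = 50.6953125.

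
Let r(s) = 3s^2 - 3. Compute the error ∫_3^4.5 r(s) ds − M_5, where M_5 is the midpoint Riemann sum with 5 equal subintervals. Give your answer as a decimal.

Exact integral: ∫_3^4.5 r(s) ds = 59.625.
M_5 = 59.59125.
Error = 59.625 − 59.59125 = 0.03375.

0.03375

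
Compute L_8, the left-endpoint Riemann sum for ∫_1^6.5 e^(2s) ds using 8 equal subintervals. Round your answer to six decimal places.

102925.966243

Δs = (6.5 − 1)/8 = 0.6875.
Left endpoints: 1, 1.6875, 2.375, 3.0625, 3.75, 4.4375, 5.125, 5.8125.
f(1) ≈ 7.389056, f(1.6875) ≈ 29.224284, f(2.375) ≈ 115.584285, f(3.0625) ≈ 457.144713, f(3.75) ≈ 1808.042414, f(4.4375) ≈ 7150.946467, f(5.125) ≈ 28282.541920, f(5.8125) ≈ 111859.623214.
Sum = Δs · [f(1) + f(1.6875) + f(2.375) + ...].
Sum ≈ 102925.966243.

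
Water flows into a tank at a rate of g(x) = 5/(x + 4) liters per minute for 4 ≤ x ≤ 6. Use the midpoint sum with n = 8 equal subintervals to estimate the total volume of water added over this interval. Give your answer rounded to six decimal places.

Δx = (6 − 4)/8 = 0.25.
Midpoints: 4.125, 4.375, 4.625, 4.875, 5.125, 5.375, 5.625, 5.875.
g(4.125) = 8/13, g(4.375) = 40/67, g(4.625) = 40/69, g(4.875) = 40/71, g(5.125) = 40/73, g(5.375) = 8/15, g(5.625) = 40/77, g(5.875) = 40/79.
Sum = Δx · [g(4.125) + g(4.375) + g(4.625) + ...].
Sum ≈ 1.115645.

1.115645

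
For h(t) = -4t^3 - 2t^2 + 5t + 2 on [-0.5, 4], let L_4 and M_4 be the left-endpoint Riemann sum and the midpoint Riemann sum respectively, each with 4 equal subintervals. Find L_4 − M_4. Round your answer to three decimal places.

L_4 = -122.80078125.
M_4 ≈ -239.39648.
L_4 − M_4 ≈ 116.596.

116.596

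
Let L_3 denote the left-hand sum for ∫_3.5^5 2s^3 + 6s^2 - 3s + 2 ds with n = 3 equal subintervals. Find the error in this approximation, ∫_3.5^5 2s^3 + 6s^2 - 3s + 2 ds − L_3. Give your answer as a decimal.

57.09375

Exact integral: ∫_3.5^5 f(s) ds = 385.59375.
L_3 = 328.5.
Error = 385.59375 − 328.5 = 57.09375.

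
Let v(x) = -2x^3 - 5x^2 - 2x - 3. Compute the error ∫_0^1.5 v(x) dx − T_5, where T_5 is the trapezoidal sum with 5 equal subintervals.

0.21375

Exact integral: ∫_0^1.5 v(x) dx = -14.90625.
T_5 = -15.12.
Error = -14.90625 − (-15.12) = 0.21375.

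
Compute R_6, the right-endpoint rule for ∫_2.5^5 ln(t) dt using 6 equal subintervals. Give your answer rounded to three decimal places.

Δt = (5 − 2.5)/6 = 5/12.
Right endpoints: 35/12, 10/3, 3.75, 25/6, 55/12, 5.
f(35/12) ≈ 1.070, f(10/3) ≈ 1.204, f(3.75) ≈ 1.322, f(25/6) ≈ 1.427, f(55/12) ≈ 1.522, f(5) ≈ 1.609.
Sum = Δt · [f(35/12) + f(10/3) + f(3.75) + ...].
Sum ≈ 3.398.

3.398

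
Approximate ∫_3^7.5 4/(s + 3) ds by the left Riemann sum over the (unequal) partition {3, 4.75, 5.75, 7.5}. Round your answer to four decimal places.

2.4828

Subinterval widths: 1.75, 1, 1.75.
Left endpoints: 3, 4.75, 5.75.
f(3) = 2/3, f(4.75) = 16/31, f(5.75) = 16/35.
Sum = Σ Δs_i · f(s_i).
Sum ≈ 2.4828.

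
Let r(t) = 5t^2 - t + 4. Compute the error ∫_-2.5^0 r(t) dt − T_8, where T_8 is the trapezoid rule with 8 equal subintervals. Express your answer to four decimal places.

-0.2035

Exact integral: ∫_-2.5^0 r(t) dt ≈ 39.166667.
T_8 ≈ 39.370117.
Error ≈ 39.166667 − 39.370117 ≈ -0.2035.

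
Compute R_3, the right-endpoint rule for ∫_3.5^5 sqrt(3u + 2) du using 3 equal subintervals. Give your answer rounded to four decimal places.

Δu = (5 − 3.5)/3 = 0.5.
Right endpoints: 4, 4.5, 5.
f(4) ≈ 3.7417, f(4.5) ≈ 3.9370, f(5) ≈ 4.1231.
Sum = Δu · [f(4) + f(4.5) + f(5)].
Sum ≈ 5.9009.

5.9009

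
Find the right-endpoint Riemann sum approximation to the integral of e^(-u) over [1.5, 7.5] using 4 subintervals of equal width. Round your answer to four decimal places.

Δu = (7.5 − 1.5)/4 = 1.5.
Right endpoints: 3, 4.5, 6, 7.5.
f(3) ≈ 0.0498, f(4.5) ≈ 0.0111, f(6) ≈ 0.0025, f(7.5) ≈ 0.0006.
Sum = Δu · [f(3) + f(4.5) + f(6) + f(7.5)].
Sum ≈ 0.0959.

0.0959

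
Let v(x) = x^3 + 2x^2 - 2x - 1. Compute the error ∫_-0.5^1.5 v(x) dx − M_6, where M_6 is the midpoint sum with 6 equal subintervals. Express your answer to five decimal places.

Exact integral: ∫_-0.5^1.5 v(x) dx ≈ -0.4166667.
M_6 ≈ -0.4814815.
Error ≈ -0.4166667 − (-0.4814815) ≈ 0.06481.

0.06481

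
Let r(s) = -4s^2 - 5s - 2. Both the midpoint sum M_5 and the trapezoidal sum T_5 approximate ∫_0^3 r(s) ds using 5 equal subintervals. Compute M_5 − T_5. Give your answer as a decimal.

M_5 = -64.14.
T_5 = -65.22.
M_5 − T_5 = 1.08.

1.08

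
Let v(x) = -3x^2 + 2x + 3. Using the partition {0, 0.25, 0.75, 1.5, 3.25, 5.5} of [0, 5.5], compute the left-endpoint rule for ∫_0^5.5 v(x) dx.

Subinterval widths: 0.25, 0.5, 0.75, 1.75, 2.25.
Left endpoints: 0, 0.25, 0.75, 1.5, 3.25.
v(0) = 3, v(0.25) = 3.3125, v(0.75) = 2.8125, v(1.5) = -0.75, v(3.25) = -22.1875.
Sum = Σ Δx_i · v(x_i).
Sum = -46.71875.

-46.71875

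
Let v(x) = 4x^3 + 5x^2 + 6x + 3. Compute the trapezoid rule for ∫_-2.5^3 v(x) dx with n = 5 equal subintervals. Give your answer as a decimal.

Δx = (3 − (-2.5))/5 = 1.1.
v(-2.5) = -43.25, v(-1.4) = -6.576, v(-0.3) = 1.542, v(0.8) = 13.048, v(1.9) = 59.886, v(3) = 174.
T_5 = (Δx/2)·[v(x_0) + 2v(x_1) + ... + 2v(x_{4}) + v(x_5)].
Sum = 146.6025.

146.6025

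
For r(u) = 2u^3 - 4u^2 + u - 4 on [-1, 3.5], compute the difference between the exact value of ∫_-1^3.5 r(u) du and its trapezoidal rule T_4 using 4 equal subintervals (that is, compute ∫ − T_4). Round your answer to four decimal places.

-3.3223

Exact integral: ∫_-1^3.5 r(u) du = 3.65625.
T_4 ≈ 6.978516.
Error ≈ 3.65625 − 6.978516 ≈ -3.3223.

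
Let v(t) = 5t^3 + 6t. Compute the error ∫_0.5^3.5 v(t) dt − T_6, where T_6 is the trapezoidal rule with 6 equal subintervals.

-3.75

Exact integral: ∫_0.5^3.5 v(t) dt = 223.5.
T_6 = 227.25.
Error = 223.5 − 227.25 = -3.75.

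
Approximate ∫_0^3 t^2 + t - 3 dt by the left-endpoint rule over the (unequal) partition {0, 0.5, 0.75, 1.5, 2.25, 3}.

Subinterval widths: 0.5, 0.25, 0.75, 0.75, 0.75.
Left endpoints: 0, 0.5, 0.75, 1.5, 2.25.
f(0) = -3, f(0.5) = -2.25, f(0.75) = -1.6875, f(1.5) = 0.75, f(2.25) = 4.3125.
Sum = Σ Δt_i · f(t_i).
Sum = 0.46875.

0.46875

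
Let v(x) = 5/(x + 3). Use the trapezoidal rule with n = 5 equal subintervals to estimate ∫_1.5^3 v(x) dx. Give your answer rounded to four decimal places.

Δx = (3 − 1.5)/5 = 0.3.
v(1.5) = 10/9, v(1.8) = 25/24, v(2.1) = 50/51, v(2.4) = 25/27, v(2.7) = 50/57, v(3) = 5/6.
T_5 = (Δx/2)·[v(x_0) + 2v(x_1) + ... + 2v(x_{4}) + v(x_5)].
Sum ≈ 1.4392.

1.4392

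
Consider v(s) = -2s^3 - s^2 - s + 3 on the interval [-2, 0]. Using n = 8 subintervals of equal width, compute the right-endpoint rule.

Δs = (0 − (-2))/8 = 0.25.
Right endpoints: -1.75, -1.5, -1.25, -1, -0.75, -0.5, -0.25, 0.
v(-1.75) = 12.40625, v(-1.5) = 9, v(-1.25) = 6.59375, v(-1) = 5, v(-0.75) = 4.03125, v(-0.5) = 3.5, v(-0.25) = 3.21875, v(0) = 3.
Sum = Δs · [v(-1.75) + v(-1.5) + v(-1.25) + ...].
Sum = 11.6875.

11.6875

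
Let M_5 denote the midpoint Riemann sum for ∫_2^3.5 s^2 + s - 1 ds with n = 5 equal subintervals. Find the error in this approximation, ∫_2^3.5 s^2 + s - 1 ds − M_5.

Exact integral: ∫_2^3.5 f(s) ds = 14.25.
M_5 = 14.23875.
Error = 14.25 − 14.23875 = 0.01125.

0.01125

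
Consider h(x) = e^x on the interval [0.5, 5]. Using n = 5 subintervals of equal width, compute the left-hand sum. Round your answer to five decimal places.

Δx = (5 − 0.5)/5 = 0.9.
Left endpoints: 0.5, 1.4, 2.3, 3.2, 4.1.
h(0.5) ≈ 1.64872, h(1.4) ≈ 4.05520, h(2.3) ≈ 9.97418, h(3.2) ≈ 24.53253, h(4.1) ≈ 60.34029.
Sum = Δx · [h(0.5) + h(1.4) + h(2.3) + h(3.2) + h(4.1)].
Sum ≈ 90.49583.

90.49583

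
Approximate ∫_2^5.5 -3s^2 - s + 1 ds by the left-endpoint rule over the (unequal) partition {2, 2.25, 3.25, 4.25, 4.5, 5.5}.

Subinterval widths: 0.25, 1, 1, 0.25, 1.
Left endpoints: 2, 2.25, 3.25, 4.25, 4.5.
f(2) = -13, f(2.25) = -16.4375, f(3.25) = -33.9375, f(4.25) = -57.4375, f(4.5) = -64.25.
Sum = Σ Δs_i · f(s_i).
Sum = -132.234375.

-132.234375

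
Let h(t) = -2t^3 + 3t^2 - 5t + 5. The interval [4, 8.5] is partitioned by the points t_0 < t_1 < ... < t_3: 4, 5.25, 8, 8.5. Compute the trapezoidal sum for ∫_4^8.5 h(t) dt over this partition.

Subinterval widths: 1.25, 2.75, 0.5.
h(4) = -95, h(5.25) = -227.96875, h(8) = -867, h(8.5) = -1049.
On each subinterval the trapezoid contributes (Δt_i/2)·[h(t_{i-1}) + h(t_i)].
Sum = -2186.4375.

-2186.4375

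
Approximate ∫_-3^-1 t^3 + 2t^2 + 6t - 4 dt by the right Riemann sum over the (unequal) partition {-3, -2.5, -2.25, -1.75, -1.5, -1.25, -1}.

-30.421875

Subinterval widths: 0.5, 0.25, 0.5, 0.25, 0.25, 0.25.
Right endpoints: -2.5, -2.25, -1.75, -1.5, -1.25, -1.
f(-2.5) = -22.125, f(-2.25) = -18.765625, f(-1.75) = -13.734375, f(-1.5) = -11.875, f(-1.25) = -10.328125, f(-1) = -9.
Sum = Σ Δt_i · f(t_i).
Sum = -30.421875.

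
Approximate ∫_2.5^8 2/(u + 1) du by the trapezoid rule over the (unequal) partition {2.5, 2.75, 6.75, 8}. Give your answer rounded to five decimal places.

2.02107

Subinterval widths: 0.25, 4, 1.25.
f(2.5) = 4/7, f(2.75) = 8/15, f(6.75) = 8/31, f(8) = 2/9.
On each subinterval the trapezoid contributes (Δu_i/2)·[f(u_{i-1}) + f(u_i)].
Sum ≈ 2.02107.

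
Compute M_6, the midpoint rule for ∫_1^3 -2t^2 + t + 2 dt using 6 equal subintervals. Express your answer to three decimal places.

-9.296

Δt = (3 − 1)/6 = 1/3.
Midpoints: 7/6, 1.5, 11/6, 13/6, 2.5, 17/6.
f(7/6) = 4/9, f(1.5) = -1, f(11/6) = -26/9, f(13/6) = -47/9, f(2.5) = -8, f(17/6) = -101/9.
Sum = Δt · [f(7/6) + f(1.5) + f(11/6) + ...].
Sum ≈ -9.296.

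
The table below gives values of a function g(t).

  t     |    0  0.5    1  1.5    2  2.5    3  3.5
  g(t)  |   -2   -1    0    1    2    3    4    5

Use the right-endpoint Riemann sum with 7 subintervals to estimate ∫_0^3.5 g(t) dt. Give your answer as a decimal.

7

Δt = 0.5.
Sum = 0.5·[(-1) + 0 + 1 + 2 + 3 + 4 + 5] = 7.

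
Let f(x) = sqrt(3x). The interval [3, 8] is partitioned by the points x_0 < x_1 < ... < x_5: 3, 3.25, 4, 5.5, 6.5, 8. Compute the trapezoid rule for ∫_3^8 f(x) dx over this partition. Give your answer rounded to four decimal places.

20.1050

Subinterval widths: 0.25, 0.75, 1.5, 1, 1.5.
f(3) ≈ 3.0000, f(3.25) ≈ 3.1225, f(4) ≈ 3.4641, f(5.5) ≈ 4.0620, f(6.5) ≈ 4.4159, f(8) ≈ 4.8990.
On each subinterval the trapezoid contributes (Δx_i/2)·[f(x_{i-1}) + f(x_i)].
Sum ≈ 20.1050.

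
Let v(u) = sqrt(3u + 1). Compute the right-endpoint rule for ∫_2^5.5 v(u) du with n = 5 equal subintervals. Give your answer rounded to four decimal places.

Δu = (5.5 − 2)/5 = 0.7.
Right endpoints: 2.7, 3.4, 4.1, 4.8, 5.5.
v(2.7) ≈ 3.0166, v(3.4) ≈ 3.3466, v(4.1) ≈ 3.6469, v(4.8) ≈ 3.9243, v(5.5) ≈ 4.1833.
Sum = Δu · [v(2.7) + v(3.4) + v(4.1) + v(4.8) + v(5.5)].
Sum ≈ 12.6824.

12.6824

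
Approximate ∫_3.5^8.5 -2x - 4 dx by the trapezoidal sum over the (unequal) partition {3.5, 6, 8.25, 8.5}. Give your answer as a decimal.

-80

Subinterval widths: 2.5, 2.25, 0.25.
f(3.5) = -11, f(6) = -16, f(8.25) = -20.5, f(8.5) = -21.
On each subinterval the trapezoid contributes (Δx_i/2)·[f(x_{i-1}) + f(x_i)].
Sum = -80.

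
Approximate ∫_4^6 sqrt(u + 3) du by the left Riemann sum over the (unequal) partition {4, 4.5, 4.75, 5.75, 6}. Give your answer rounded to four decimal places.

Subinterval widths: 0.5, 0.25, 1, 0.25.
Left endpoints: 4, 4.5, 4.75, 5.75.
f(4) ≈ 2.6458, f(4.5) ≈ 2.7386, f(4.75) ≈ 2.7839, f(5.75) ≈ 2.9580.
Sum = Σ Δu_i · f(u_i).
Sum ≈ 5.5309.

5.5309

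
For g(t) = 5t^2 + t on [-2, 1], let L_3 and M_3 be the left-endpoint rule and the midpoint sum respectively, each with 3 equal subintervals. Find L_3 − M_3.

9.75

L_3 = 22.
M_3 = 12.25.
L_3 − M_3 = 9.75.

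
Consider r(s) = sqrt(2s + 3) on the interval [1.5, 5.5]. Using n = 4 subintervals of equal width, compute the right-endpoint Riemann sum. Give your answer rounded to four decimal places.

13.1965

Δs = (5.5 − 1.5)/4 = 1.
Right endpoints: 2.5, 3.5, 4.5, 5.5.
r(2.5) ≈ 2.8284, r(3.5) ≈ 3.1623, r(4.5) ≈ 3.4641, r(5.5) ≈ 3.7417.
Sum = Δs · [r(2.5) + r(3.5) + r(4.5) + r(5.5)].
Sum ≈ 13.1965.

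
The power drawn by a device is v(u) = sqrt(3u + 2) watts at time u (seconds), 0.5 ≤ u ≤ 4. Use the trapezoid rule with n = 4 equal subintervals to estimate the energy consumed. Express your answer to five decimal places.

10.16036

Δu = (4 − 0.5)/4 = 0.875.
v(0.5) ≈ 1.87083, v(1.375) ≈ 2.47487, v(2.25) ≈ 2.95804, v(3.125) ≈ 3.37268, v(4) ≈ 3.74166.
T_4 = (Δu/2)·[v(u_0) + 2v(u_1) + 2v(u_2) + 2v(u_3) + v(u_4)].
Sum ≈ 10.16036.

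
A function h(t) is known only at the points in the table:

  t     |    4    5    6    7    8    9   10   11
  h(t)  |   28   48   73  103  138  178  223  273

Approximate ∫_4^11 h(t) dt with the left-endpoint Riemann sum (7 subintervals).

791

Δt = 1.
Sum = 1·[28 + 48 + 73 + 103 + 138 + 178 + 223] = 791.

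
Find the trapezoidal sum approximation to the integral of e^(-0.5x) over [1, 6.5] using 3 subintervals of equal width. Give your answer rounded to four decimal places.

Δx = (6.5 − 1)/3 = 11/6.
f(1) ≈ 0.6065, f(17/6) ≈ 0.2425, f(14/3) ≈ 0.0970, f(6.5) ≈ 0.0388.
T_3 = (Δx/2)·[f(x_0) + 2f(x_1) + 2f(x_2) + f(x_3)].
Sum ≈ 1.2139.

1.2139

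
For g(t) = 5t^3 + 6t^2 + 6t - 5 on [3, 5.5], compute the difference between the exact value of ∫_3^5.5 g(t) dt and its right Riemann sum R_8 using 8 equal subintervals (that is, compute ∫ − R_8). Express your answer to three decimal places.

-133.990

Exact integral: ∫_3^5.5 g(t) dt = 1372.578125.
R_8 ≈ 1506.56860.
Error ≈ 1372.578125 − 1506.56860 ≈ -133.990.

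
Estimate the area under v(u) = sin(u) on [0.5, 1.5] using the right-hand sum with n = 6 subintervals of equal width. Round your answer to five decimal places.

0.84815

Δu = (1.5 − 0.5)/6 = 1/6.
Right endpoints: 2/3, 5/6, 1, 7/6, 4/3, 1.5.
v(2/3) ≈ 0.61837, v(5/6) ≈ 0.74018, v(1) ≈ 0.84147, v(7/6) ≈ 0.91944, v(4/3) ≈ 0.97194, v(1.5) ≈ 0.99749.
Sum = Δu · [v(2/3) + v(5/6) + v(1) + ...].
Sum ≈ 0.84815.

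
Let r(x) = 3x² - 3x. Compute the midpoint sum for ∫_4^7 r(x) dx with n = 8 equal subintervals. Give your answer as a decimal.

Δx = (7 − 4)/8 = 0.375.
Midpoints: 4.1875, 4.5625, 4.9375, 5.3125, 5.6875, 6.0625, 6.4375, 6.8125.
r(4.1875) = 40.04296875, r(4.5625) = 48.76171875, r(4.9375) = 58.32421875, r(5.3125) = 68.73046875, r(5.6875) = 79.98046875, r(6.0625) = 92.07421875, r(6.4375) = 105.01171875, r(6.8125) = 118.79296875.
Sum = Δx · [r(4.1875) + r(4.5625) + r(4.9375) + ...].
Sum = 229.39453125.

229.39453125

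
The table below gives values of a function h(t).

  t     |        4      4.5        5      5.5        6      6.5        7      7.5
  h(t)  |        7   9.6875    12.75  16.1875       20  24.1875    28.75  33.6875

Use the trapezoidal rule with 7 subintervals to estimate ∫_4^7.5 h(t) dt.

Δt = 0.5.
T_7 = (0.5/2)·[7 + 2·9.6875 + 2·12.75 + 2·16.1875 + 2·20 + 2·24.1875 + 2·28.75 + 33.6875] = 65.953125.

65.953125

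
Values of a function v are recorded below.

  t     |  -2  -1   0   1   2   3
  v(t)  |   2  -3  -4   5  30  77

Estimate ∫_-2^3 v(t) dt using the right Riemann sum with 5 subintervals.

Δt = 1.
Sum = 1·[(-3) + (-4) + 5 + 30 + 77] = 105.

105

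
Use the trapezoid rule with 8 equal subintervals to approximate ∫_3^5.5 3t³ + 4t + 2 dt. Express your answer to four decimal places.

Δt = (5.5 − 3)/8 = 0.3125.
f(3) = 95, f(3.3125) = 509095/4096, f(3.625) = 81615/512, f(3.9375) = 822845/4096, f(4.25) = 249.296875, f(4.5625) = 1249995/4096, f(4.875) = 188965/512, f(5.1875) = 1808545/4096, f(5.5) = 523.125.
T_8 = (Δt/2)·[f(t_0) + 2f(t_1) + ... + 2f(t_{7}) + f(t_8)].
Sum ≈ 674.6033.

674.6033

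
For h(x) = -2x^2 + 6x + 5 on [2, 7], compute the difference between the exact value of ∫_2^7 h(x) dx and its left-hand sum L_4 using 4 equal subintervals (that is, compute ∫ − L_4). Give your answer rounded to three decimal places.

Exact integral: ∫_2^7 h(x) dx ≈ -63.33333.
L_4 = -28.4375.
Error ≈ -63.33333 − (-28.4375) ≈ -34.896.

-34.896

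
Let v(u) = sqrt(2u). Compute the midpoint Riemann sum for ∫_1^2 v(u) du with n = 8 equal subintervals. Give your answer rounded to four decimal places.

1.7240

Δu = (2 − 1)/8 = 0.125.
Midpoints: 1.0625, 1.1875, 1.3125, 1.4375, 1.5625, 1.6875, 1.8125, 1.9375.
v(1.0625) ≈ 1.4577, v(1.1875) ≈ 1.5411, v(1.3125) ≈ 1.6202, v(1.4375) ≈ 1.6956, v(1.5625) ≈ 1.7678, v(1.6875) ≈ 1.8371, v(1.8125) ≈ 1.9039, v(1.9375) ≈ 1.9685.
Sum = Δu · [v(1.0625) + v(1.1875) + v(1.3125) + ...].
Sum ≈ 1.7240.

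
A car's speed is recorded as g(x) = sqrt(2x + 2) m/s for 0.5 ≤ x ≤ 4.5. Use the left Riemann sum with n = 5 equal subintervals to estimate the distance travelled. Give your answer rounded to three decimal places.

9.780

Δx = (4.5 − 0.5)/5 = 0.8.
Left endpoints: 0.5, 1.3, 2.1, 2.9, 3.7.
g(0.5) ≈ 1.732, g(1.3) ≈ 2.145, g(2.1) ≈ 2.490, g(2.9) ≈ 2.793, g(3.7) ≈ 3.066.
Sum = Δx · [g(0.5) + g(1.3) + g(2.1) + g(2.9) + g(3.7)].
Sum ≈ 9.780.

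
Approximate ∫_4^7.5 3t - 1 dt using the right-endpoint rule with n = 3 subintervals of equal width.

Δt = (7.5 − 4)/3 = 7/6.
Right endpoints: 31/6, 19/3, 7.5.
f(31/6) = 14.5, f(19/3) = 18, f(7.5) = 21.5.
Sum = Δt · [f(31/6) + f(19/3) + f(7.5)].
Sum = 63.

63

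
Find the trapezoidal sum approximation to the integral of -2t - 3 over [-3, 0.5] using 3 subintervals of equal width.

-1.75

Δt = (0.5 − (-3))/3 = 7/6.
f(-3) = 3, f(-11/6) = 2/3, f(-2/3) = -5/3, f(0.5) = -4.
T_3 = (Δt/2)·[f(t_0) + 2f(t_1) + 2f(t_2) + f(t_3)].
Sum = -1.75.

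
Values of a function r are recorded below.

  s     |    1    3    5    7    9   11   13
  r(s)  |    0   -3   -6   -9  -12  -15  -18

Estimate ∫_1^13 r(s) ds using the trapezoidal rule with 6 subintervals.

-108

Δs = 2.
T_6 = (2/2)·[0 + 2·(-3) + 2·(-6) + 2·(-9) + 2·(-12) + 2·(-15) + (-18)] = -108.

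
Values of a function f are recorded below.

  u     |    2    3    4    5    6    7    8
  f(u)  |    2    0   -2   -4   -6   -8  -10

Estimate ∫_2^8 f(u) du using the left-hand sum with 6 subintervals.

-18

Δu = 1.
Sum = 1·[2 + 0 + (-2) + (-4) + (-6) + (-8)] = -18.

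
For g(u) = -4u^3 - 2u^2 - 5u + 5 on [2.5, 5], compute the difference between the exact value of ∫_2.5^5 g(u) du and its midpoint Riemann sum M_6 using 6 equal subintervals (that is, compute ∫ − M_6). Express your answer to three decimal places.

Exact integral: ∫_2.5^5 g(u) du ≈ -693.22917.
M_6 ≈ -691.52922.
Error ≈ -693.22917 − (-691.52922) ≈ -1.700.

-1.700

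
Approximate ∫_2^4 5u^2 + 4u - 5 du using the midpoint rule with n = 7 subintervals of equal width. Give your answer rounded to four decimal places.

Δu = (4 − 2)/7 = 2/7.
Midpoints: 15/7, 17/7, 19/7, 3, 23/7, 25/7, 27/7.
f(15/7) = 1300/49, f(17/7) = 1676/49, f(19/7) = 2092/49, f(3) = 52, f(23/7) = 3044/49, f(25/7) = 3580/49, f(27/7) = 4156/49.
Sum = Δu · [f(15/7) + f(17/7) + f(19/7) + ...].
Sum ≈ 107.2653.

107.2653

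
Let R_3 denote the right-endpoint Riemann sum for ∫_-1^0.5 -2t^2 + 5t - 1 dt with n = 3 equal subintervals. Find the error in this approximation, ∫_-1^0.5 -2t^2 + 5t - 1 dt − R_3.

-2.125

Exact integral: ∫_-1^0.5 f(t) dt = -4.125.
R_3 = -2.
Error = -4.125 − (-2) = -2.125.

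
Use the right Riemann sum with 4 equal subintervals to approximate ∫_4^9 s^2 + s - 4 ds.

Δs = (9 − 4)/4 = 1.25.
Right endpoints: 5.25, 6.5, 7.75, 9.
f(5.25) = 28.8125, f(6.5) = 44.75, f(7.75) = 63.8125, f(9) = 86.
Sum = Δs · [f(5.25) + f(6.5) + f(7.75) + f(9)].
Sum = 279.21875.

279.21875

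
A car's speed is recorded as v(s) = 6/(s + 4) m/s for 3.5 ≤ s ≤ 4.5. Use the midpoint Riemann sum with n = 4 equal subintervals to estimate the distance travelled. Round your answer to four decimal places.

Δs = (4.5 − 3.5)/4 = 0.25.
Midpoints: 3.625, 3.875, 4.125, 4.375.
v(3.625) = 48/61, v(3.875) = 16/21, v(4.125) = 48/65, v(4.375) = 48/67.
Sum = Δs · [v(3.625) + v(3.875) + v(4.125) + v(4.375)].
Sum ≈ 0.7509.

0.7509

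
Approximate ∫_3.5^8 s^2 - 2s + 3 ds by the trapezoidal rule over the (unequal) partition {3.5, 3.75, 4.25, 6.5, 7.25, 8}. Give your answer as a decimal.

Subinterval widths: 0.25, 0.5, 2.25, 0.75, 0.75.
f(3.5) = 8.25, f(3.75) = 9.5625, f(4.25) = 12.5625, f(6.5) = 32.25, f(7.25) = 41.0625, f(8) = 51.
On each subinterval the trapezoid contributes (Δs_i/2)·[f(s_{i-1}) + f(s_i)].
Sum = 120.1875.

120.1875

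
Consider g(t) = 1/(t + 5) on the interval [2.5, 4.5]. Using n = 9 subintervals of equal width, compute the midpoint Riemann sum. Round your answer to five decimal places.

0.23638

Δt = (4.5 − 2.5)/9 = 2/9.
Midpoints: 47/18, 17/6, 55/18, 59/18, 3.5, 67/18, 71/18, 25/6, 79/18.
g(47/18) = 18/137, g(17/6) = 6/47, g(55/18) = 18/145, g(59/18) = 18/149, g(3.5) = 2/17, g(67/18) = 18/157, g(71/18) = 18/161, g(25/6) = 6/55, g(79/18) = 18/169.
Sum = Δt · [g(47/18) + g(17/6) + g(55/18) + ...].
Sum ≈ 0.23638.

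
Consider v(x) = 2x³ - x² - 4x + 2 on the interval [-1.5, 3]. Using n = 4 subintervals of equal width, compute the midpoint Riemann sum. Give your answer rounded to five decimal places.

21.68262

Δx = (3 − (-1.5))/4 = 1.125.
Midpoints: -0.9375, 0.1875, 1.3125, 2.4375.
v(-0.9375) = 6601/2048, v(0.1875) = 2515/2048, v(1.3125) = -923/2048, v(2.4375) = 31279/2048.
Sum = Δx · [v(-0.9375) + v(0.1875) + v(1.3125) + v(2.4375)].
Sum ≈ 21.68262.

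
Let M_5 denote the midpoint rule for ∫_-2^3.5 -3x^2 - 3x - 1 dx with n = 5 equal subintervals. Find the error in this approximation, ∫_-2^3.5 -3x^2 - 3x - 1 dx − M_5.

Exact integral: ∫_-2^3.5 f(x) dx = -68.75.
M_5 = -67.08625.
Error = -68.75 − (-67.08625) = -1.66375.

-1.66375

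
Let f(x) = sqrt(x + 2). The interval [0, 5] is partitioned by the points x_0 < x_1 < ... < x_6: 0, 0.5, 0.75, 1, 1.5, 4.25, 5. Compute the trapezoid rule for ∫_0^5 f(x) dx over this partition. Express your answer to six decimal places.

Subinterval widths: 0.5, 0.25, 0.25, 0.5, 2.75, 0.75.
f(0) ≈ 1.414214, f(0.5) ≈ 1.581139, f(0.75) ≈ 1.658312, f(1) ≈ 1.732051, f(1.5) ≈ 1.870829, f(4.25) ≈ 2.500000, f(5) ≈ 2.645751.
On each subinterval the trapezoid contributes (Δx_i/2)·[f(x_{i-1}) + f(x_i)].
Sum ≈ 10.417831.

10.417831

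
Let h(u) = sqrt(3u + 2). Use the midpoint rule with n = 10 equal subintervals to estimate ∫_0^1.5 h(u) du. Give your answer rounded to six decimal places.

3.054528

Δu = (1.5 − 0)/10 = 0.15.
Midpoints: 0.075, 0.225, 0.375, 0.525, 0.675, 0.825, 0.975, 1.125, 1.275, 1.425.
h(0.075) ≈ 1.491643, h(0.225) ≈ 1.635543, h(0.375) ≈ 1.767767, h(0.525) ≈ 1.890767, h(0.675) ≈ 2.006240, h(0.825) ≈ 2.115420, h(0.975) ≈ 2.219234, h(1.125) ≈ 2.318405, h(1.275) ≈ 2.413504, h(1.425) ≈ 2.504995.
Sum = Δu · [h(0.075) + h(0.225) + h(0.375) + ...].
Sum ≈ 3.054528.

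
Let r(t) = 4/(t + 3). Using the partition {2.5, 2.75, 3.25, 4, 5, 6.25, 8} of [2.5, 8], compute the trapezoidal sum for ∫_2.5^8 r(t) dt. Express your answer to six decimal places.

2.781109

Subinterval widths: 0.25, 0.5, 0.75, 1, 1.25, 1.75.
r(2.5) = 8/11, r(2.75) = 16/23, r(3.25) = 0.64, r(4) = 4/7, r(5) = 0.5, r(6.25) = 16/37, r(8) = 4/11.
On each subinterval the trapezoid contributes (Δt_i/2)·[r(t_{i-1}) + r(t_i)].
Sum ≈ 2.781109.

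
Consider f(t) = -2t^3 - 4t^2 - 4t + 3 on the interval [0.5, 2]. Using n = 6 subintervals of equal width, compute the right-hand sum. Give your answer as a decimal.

-26.2421875

Δt = (2 − 0.5)/6 = 0.25.
Right endpoints: 0.75, 1, 1.25, 1.5, 1.75, 2.
f(0.75) = -3.09375, f(1) = -7, f(1.25) = -12.15625, f(1.5) = -18.75, f(1.75) = -26.96875, f(2) = -37.
Sum = Δt · [f(0.75) + f(1) + f(1.25) + ...].
Sum = -26.2421875.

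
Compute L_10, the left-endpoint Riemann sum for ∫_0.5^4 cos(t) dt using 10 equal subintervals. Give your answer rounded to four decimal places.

Δt = (4 − 0.5)/10 = 0.35.
Left endpoints: 0.5, 0.85, 1.2, 1.55, 1.9, 2.25, 2.6, 2.95, 3.3, 3.65.
f(0.5) ≈ 0.8776, f(0.85) ≈ 0.6600, f(1.2) ≈ 0.3624, f(1.55) ≈ 0.0208, f(1.9) ≈ -0.3233, f(2.25) ≈ -0.6282, f(2.6) ≈ -0.8569, f(2.95) ≈ -0.9817, f(3.3) ≈ -0.9875, f(3.65) ≈ -0.8735.
Sum = Δt · [f(0.5) + f(0.85) + f(1.2) + ...].
Sum ≈ -0.9556.

-0.9556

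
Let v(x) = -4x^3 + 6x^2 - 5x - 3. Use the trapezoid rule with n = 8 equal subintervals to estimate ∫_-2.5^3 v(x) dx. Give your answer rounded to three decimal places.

21.237

Δx = (3 − (-2.5))/8 = 0.6875.
v(-2.5) = 109.5, v(-1.8125) = 50781/1024, v(-1.125) = 15.9140625, v(-0.4375) = 687/1024, v(0.25) = -3.9375, v(0.9375) = -5847/1024, v(1.625) = -12.4453125, v(2.3125) = -32709/1024, v(3) = -72.
T_8 = (Δx/2)·[v(x_0) + 2v(x_1) + ... + 2v(x_{7}) + v(x_8)].
Sum ≈ 21.237.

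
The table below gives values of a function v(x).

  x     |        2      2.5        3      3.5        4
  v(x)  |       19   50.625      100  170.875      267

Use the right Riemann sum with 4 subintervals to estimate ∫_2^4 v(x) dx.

294.25

Δx = 0.5.
Sum = 0.5·[50.625 + 100 + 170.875 + 267] = 294.25.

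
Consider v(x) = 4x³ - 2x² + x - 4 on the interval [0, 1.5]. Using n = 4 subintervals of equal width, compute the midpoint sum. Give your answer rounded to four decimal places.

-2.1855

Δx = (1.5 − 0)/4 = 0.375.
Midpoints: 0.1875, 0.5625, 0.9375, 1.3125.
v(0.1875) = -3949/1024, v(0.5625) = -3439/1024, v(0.9375) = -1561/1024, v(1.3125) = 2981/1024.
Sum = Δx · [v(0.1875) + v(0.5625) + v(0.9375) + v(1.3125)].
Sum ≈ -2.1855.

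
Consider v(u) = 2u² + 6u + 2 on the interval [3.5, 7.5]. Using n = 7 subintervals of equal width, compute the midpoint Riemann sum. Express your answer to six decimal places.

392.448980

Δu = (7.5 − 3.5)/7 = 4/7.
Midpoints: 53/14, 61/14, 69/14, 5.5, 85/14, 93/14, 101/14.
v(53/14) = 5231/98, v(61/14) = 6479/98, v(69/14) = 7855/98, v(5.5) = 95.5, v(85/14) = 10991/98, v(93/14) = 12751/98, v(101/14) = 14639/98.
Sum = Δu · [v(53/14) + v(61/14) + v(69/14) + ...].
Sum ≈ 392.448980.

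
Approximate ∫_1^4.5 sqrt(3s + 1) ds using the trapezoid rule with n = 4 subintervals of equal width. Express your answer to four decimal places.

10.4696

Δs = (4.5 − 1)/4 = 0.875.
f(1) ≈ 2.0000, f(1.875) ≈ 2.5739, f(2.75) ≈ 3.0414, f(3.625) ≈ 3.4460, f(4.5) ≈ 3.8079.
T_4 = (Δs/2)·[f(s_0) + 2f(s_1) + 2f(s_2) + 2f(s_3) + f(s_4)].
Sum ≈ 10.4696.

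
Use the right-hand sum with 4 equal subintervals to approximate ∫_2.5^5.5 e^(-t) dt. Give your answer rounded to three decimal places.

0.052

Δt = (5.5 − 2.5)/4 = 0.75.
Right endpoints: 3.25, 4, 4.75, 5.5.
f(3.25) ≈ 0.039, f(4) ≈ 0.018, f(4.75) ≈ 0.009, f(5.5) ≈ 0.004.
Sum = Δt · [f(3.25) + f(4) + f(4.75) + f(5.5)].
Sum ≈ 0.052.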